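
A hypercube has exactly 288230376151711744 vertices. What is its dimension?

The n-cube has 2^n vertices, and 288230376151711744 = 2^58, so n = 58.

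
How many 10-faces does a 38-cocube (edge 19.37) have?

f_10(38-orthoplex) = 2^11 · (38 choose 11) = 2464404045824.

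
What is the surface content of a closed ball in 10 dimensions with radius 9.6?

S = n·V_n(r)/r = 10·V_10(9.6)/9.6 (volume-to-surface relation), giving 1.76608e+10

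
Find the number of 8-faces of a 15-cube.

Number of 8-faces = C(15,8) · 2^(15-8) = 6435 · 128 = 823680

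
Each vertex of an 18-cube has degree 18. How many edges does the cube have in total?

Number of 1-faces = C(18,1)·2^(18-1) = 18·131072 = 2359296.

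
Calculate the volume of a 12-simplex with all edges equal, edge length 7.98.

For a regular n-simplex with edge a, V = (a^n / n!)·√((n+1)/2^n). With a=7.98, n=12: V ≈ 7.84313.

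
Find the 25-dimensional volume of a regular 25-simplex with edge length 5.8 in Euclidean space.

V_25 = √(26) · 5.8^25 / (25! · 2^(25/2)) ≈ 6.91299e-10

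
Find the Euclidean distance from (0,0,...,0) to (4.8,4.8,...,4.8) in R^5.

Diagonal = √5 · 4.8 ≈ 10.7331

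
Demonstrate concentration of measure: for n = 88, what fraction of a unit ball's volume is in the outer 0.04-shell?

1 - (1-0.04)^88 ≈ 0.972466 ≈ 97.25%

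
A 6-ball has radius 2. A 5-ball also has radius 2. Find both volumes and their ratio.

V_6(2) ≈ 330.734. V_5(2) ≈ 168.441. Ratio V_6/V_5 ≈ 1.963.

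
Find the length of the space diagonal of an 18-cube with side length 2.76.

The space diagonal of an n-cube of side s is s√n. Here 2.76·√18 ≈ 11.7097.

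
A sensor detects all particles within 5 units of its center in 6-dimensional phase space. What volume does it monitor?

The n-ball volume is π^(n/2)·r^n/Γ(n/2+1). With n=6, r=5: V = 15625·π^3/6 ≈ 80745.5.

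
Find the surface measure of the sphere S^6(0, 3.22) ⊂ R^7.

The surface area of an n-ball is 2π^(n/2) r^(n-1) / Γ(n/2). For n=7, r=3.22: 36864.9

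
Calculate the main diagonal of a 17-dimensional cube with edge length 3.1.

The space diagonal of an n-cube of side s is s√n. Here 3.1·√17 ≈ 12.7816.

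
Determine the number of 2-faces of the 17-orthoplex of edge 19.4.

An n-cross-polytope has 2^(k+1)·C(n,k+1) k-faces. Here 2^3·C(17,3) = 8·680 = 5440.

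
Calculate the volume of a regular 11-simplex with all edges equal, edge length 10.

V = (10^11 / 11!) · √((11+1) / 2^11) ≈ 191.765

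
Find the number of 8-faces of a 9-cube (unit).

Choose 8 of 9 axes to span the face (C(9,8) = 9 ways), then fix each of the remaining 1 coordinate at one of its two extreme values (2^1 = 2 ways): 9·2 = 18.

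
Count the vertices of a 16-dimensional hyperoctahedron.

The vertices are ±e_1, ..., ±e_16, so there are 2·16 = 32.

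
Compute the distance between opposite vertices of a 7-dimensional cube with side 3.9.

Diagonal = √7 · 3.9 ≈ 10.3184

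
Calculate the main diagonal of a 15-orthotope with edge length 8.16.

d = √(8.16² + 8.16² + ... + 8.16²) [15 terms] = √(15·8.16²) = 8.16√15 ≈ 31.6035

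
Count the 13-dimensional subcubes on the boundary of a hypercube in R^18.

Choose 13 of 18 axes to span the face (C(18,13) = 8568 ways), then fix each of the remaining 5 coordinates at one of its two extreme values (2^5 = 32 ways): 8568·32 = 274176.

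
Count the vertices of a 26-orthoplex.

An n-cross-polytope has 2n vertices; here n = 26, giving 52.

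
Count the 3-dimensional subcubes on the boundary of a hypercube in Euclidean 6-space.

An n-cube has C(n,k)·2^(n-k) k-faces. Here C(6,3)·2^3 = 20·8 = 160.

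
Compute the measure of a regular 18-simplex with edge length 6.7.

For a regular n-simplex with edge a, V = (a^n / n!)·√((n+1)/2^n). With a=6.7, n=18: V ≈ 0.000984266.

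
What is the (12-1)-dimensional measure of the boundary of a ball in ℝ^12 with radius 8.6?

|∂B_12(8.6)| ≈ 3.04952e+11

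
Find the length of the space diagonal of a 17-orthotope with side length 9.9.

Diagonal = √17 · 9.9 ≈ 40.8187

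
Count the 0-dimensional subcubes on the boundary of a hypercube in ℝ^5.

f_0(5-cube) = (5 choose 0) · 2^5 = 32.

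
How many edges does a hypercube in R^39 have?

An n-cube has n·2^(n-1) edges. With n = 39: 39·274877906944 = 10720238370816.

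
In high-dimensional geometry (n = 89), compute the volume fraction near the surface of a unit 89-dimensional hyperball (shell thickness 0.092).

1 - (1-0.092)^89 ≈ 0.999814 ≈ 99.9814%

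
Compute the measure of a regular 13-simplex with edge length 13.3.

Volume = 13.3^13 · √(14/2^13) / 13! ≈ 2704.96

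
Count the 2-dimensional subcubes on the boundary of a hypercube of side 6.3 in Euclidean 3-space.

Choose 2 of 3 axes to span the face (C(3,2) = 3 ways), then fix each of the remaining 1 coordinate at one of its two extreme values (2^1 = 2 ways): 3·2 = 6.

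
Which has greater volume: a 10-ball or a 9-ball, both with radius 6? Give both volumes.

V_10(6) ≈ 1.54199e+08. V_9(6) ≈ 3.32414e+07. The 10-ball is larger.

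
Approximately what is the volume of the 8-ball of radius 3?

V_8(3) = π^(8/2) · (3)^8 / Γ(8/2 + 1) = 2187·π^4/8 ≈ 26629.2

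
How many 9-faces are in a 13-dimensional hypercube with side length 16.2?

Number of 9-faces = C(13,9) · 2^(13-9) = 715 · 16 = 11440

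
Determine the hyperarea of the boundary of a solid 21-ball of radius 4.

S_21(4) = 2·π^(21/2)·(4)^20 / Γ(21/2) = 2251799813685248·π^10/654729075 ≈ 3.22082e+11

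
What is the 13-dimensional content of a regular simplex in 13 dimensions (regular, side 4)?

V = (4^13 / 13!) · √((13+1) / 2^13) ≈ 0.000445521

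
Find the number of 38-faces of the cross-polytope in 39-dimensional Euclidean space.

f_38(39-orthoplex) = 2^39 · (39 choose 39) = 549755813888.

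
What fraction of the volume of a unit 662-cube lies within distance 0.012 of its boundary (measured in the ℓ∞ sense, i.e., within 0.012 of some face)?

The inner cube has side 1-2·0.012 = 0.976 and volume (0.976)^662 ≈ 1.037e-07, so the shell holds 0.9999998963 of the volume.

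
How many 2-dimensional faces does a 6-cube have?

Number of 2-faces = C(6,2) · 2^(6-2) = 15 · 16 = 240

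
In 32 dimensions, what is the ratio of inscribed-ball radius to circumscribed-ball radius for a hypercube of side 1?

r_in = 1/2 (half the side); r_out = 1√32/2 (half the diagonal). Ratio = 1/√32 ≈ 0.176777.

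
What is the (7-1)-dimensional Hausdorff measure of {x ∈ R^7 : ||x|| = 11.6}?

S_7(11.6) = 2·π^(7/2)·(11.6)^6 / Γ(7/2) ≈ 8.05798e+07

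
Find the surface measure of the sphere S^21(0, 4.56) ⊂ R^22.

The surface area of an n-ball is 2π^(n/2) r^(n-1) / Γ(n/2). For n=22, r=4.56: 1.11732e+13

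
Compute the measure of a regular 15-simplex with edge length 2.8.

For a regular n-simplex with edge a, V = (a^n / n!)·√((n+1)/2^n). With a=2.8, n=15: V ≈ 8.61402e-08.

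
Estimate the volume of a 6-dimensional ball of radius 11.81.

V_6(11.81) = π^(6/2) · (11.81)^6 / Γ(6/2 + 1) ≈ 1.40216e+07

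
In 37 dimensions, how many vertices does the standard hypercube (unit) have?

The 37-cube has 2^37 = 137438953472 vertices.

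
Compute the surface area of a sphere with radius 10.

S_3(10) = 2·π^(3/2)·(10)^2 / Γ(3/2) = 4πr² = 4π·(10)² ≈ 1256.64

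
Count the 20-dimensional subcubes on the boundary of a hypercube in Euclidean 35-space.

Number of 20-faces = C(35,20) · 2^(35-20) = 3247943160 · 32768 = 106428601466880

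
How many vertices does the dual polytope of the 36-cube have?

An n-cross-polytope has 2n vertices; here n = 36, giving 72.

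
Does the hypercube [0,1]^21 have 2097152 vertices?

True. The 21-cube has 2^21 = 2097152 vertices.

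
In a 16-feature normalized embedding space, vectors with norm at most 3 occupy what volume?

Volume = π^{16/2}·(3)^16/Γ(9) = 4782969·π^8/4480 ≈ 1.01302e+07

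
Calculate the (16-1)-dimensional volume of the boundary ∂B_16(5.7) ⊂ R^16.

S = n·V_n(r)/r = 16·V_16(5.7)/5.7 (volume-to-surface relation), giving 8.20203e+11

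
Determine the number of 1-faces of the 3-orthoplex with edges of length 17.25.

f_1(3-orthoplex) = 2^2 · (3 choose 2) = 12.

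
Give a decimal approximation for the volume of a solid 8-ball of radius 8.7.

The n-ball volume is π^(n/2)·r^n/Γ(n/2+1). With n=8, r=8.7: V ≈ 1.33212e+08.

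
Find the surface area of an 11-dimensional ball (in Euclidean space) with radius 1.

S = n·V_n(r)/r = 11·V_11(1)/1 (volume-to-surface relation), giving 64·π^5/945 ≈ 20.7251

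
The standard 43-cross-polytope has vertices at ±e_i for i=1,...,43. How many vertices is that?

An n-cross-polytope has 2n vertices; here n = 43, giving 86.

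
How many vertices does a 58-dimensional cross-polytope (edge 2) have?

An n-cross-polytope has 2n vertices; here n = 58, giving 116.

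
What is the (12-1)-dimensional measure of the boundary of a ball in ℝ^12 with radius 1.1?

The surface area of an n-ball is 2π^(n/2) r^(n-1) / Γ(n/2). For n=12, r=1.1: 45.7159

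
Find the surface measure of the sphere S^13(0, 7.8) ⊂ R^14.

S = n·V_n(r)/r = 14·V_14(7.8)/7.8 (volume-to-surface relation), giving 3.31876e+12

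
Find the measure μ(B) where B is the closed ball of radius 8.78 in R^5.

The n-ball volume is π^(n/2)·r^n/Γ(n/2+1). With n=5, r=8.78: V ≈ 274645.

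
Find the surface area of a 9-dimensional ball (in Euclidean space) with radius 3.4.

|∂B_9(3.4)| ≈ 530141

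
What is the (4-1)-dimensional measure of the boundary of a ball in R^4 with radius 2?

|∂B_4(2)| = 16·π^2 ≈ 157.914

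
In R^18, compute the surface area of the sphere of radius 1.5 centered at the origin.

The surface area of an n-ball is 2π^(n/2) r^(n-1) / Γ(n/2). For n=18, r=1.5: 14348907·π^9/293601280 ≈ 1456.83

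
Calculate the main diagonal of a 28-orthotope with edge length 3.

||(3,3,...,3)|| = √(28)·3 ≈ 15.8745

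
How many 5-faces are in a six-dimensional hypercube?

An n-cube has C(n,k)·2^(n-k) k-faces. Here C(6,5)·2^1 = 6·2 = 12.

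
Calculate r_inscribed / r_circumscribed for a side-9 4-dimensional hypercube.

r_in / r_out = (9/2) / (9√4/2) = 1/√4 ≈ 0.5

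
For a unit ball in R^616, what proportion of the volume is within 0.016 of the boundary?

Shell fraction = 1 - (1-0.016)^616 ≈ 0.999952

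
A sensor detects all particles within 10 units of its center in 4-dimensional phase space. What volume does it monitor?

V_4(10) = π^(4/2) · (10)^4 / Γ(4/2 + 1) = 5000·π^2 ≈ 49348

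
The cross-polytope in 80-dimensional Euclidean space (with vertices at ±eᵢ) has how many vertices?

Number of vertices = 2n = 160.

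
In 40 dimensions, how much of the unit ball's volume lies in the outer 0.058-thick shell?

Shell fraction = 1 - (1-0.058)^40 ≈ 0.90837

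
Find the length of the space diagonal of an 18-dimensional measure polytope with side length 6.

||(6,6,...,6)|| = √(18)·6 ≈ 25.4558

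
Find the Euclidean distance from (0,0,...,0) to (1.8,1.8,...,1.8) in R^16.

The space diagonal of an n-cube of side s is s√n. Here 1.8·√16 = 7.2.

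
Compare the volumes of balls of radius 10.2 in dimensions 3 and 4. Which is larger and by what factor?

V_3(10.2) ≈ 4445.18, V_4(10.2) ≈ 53415.9. The 4-ball is larger by a factor of 12.02.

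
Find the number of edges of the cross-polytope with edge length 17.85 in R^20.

f_1(20-orthoplex) = 2^2 · (20 choose 2) = 760.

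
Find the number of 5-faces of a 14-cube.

f_5(14-cube) = (14 choose 5) · 2^9 = 1025024.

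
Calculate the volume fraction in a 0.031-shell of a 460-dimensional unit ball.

1 - (1-0.031)^460 ≈ 0.9999994884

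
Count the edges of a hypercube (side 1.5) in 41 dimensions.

An n-cube has n·2^(n-1) edges. With n = 41: 41·1099511627776 = 45079976738816.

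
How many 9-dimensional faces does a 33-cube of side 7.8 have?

Number of 9-faces = C(33,9) · 2^(33-9) = 38567100 · 16777216 = 647048567193600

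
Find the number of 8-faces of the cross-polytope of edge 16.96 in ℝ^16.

Each 8-face is the convex hull of 9 vertices, one chosen as ±e_i from each of 9 distinct axes: 2^9·C(16,9) = 5857280.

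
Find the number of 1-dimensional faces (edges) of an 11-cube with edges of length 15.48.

An n-cube has n·2^(n-1) edges. With n = 11: 11·1024 = 11264.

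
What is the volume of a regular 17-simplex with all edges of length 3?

V = (3^17 / 17!) · √((17+1) / 2^17) ≈ 4.25475e-09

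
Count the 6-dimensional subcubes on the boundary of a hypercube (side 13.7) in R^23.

An n-cube has C(n,k)·2^(n-k) k-faces. Here C(23,6)·2^17 = 100947·131072 = 13231325184.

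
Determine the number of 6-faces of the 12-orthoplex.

f_6(12-orthoplex) = 2^7 · (12 choose 7) = 101376.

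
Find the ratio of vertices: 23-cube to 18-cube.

The 23-cube has 2^23 = 8388608 vertices. The 18-cube has 2^18 = 262144 vertices. Ratio: 8388608/262144 = 32.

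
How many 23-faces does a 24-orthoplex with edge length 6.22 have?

Number of 23-faces = 2^(23+1) · C(24,23+1) = 16777216 · 1 = 16777216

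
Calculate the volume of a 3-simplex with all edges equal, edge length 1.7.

Volume = (√2/12) · 1.7³ = 0.579003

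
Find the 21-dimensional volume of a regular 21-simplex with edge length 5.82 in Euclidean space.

V = (5.82^21 / 21!) · √((21+1) / 2^21) ≈ 7.33559e-07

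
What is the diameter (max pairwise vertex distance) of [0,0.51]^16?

||(0.51,0.51,...,0.51)|| = √(16)·0.51 = 2.04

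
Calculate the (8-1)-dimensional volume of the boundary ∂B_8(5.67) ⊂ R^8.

The surface area of an n-ball is 2π^(n/2) r^(n-1) / Γ(n/2). For n=8, r=5.67: 6.1173e+06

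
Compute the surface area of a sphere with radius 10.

|∂B_3(10)| = 4πr² = 4π·(10)² ≈ 1256.64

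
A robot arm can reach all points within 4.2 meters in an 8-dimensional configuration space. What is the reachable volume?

Volume = π^{8/2}·(4.2)^8/Γ(5) ≈ 392991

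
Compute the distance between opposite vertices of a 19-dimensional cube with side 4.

The space diagonal of an n-cube of side s is s√n. Here 4·√19 ≈ 17.4356.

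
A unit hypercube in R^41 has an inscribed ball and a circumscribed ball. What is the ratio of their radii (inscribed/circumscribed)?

r_in = 1/2 (half the side); r_out = 1√41/2 (half the diagonal). Ratio = 1/√41 ≈ 0.156174.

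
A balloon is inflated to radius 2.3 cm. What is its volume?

The n-ball volume is π^(n/2)·r^n/Γ(n/2+1). With n=3, r=2.3: V ≈ 50.965.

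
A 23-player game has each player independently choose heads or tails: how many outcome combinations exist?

Each vertex is a binary string of length 23, so there are 2^23 = 8388608.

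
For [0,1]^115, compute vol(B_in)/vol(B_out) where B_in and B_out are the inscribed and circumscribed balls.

V_in/V_out = n^(-n/2) = 115^(-115/2) ≈ 3.235e-119.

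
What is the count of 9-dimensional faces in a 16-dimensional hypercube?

f_9(16-cube) = (16 choose 9) · 2^7 = 1464320.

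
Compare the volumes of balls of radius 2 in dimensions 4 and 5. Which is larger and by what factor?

V_4(2) ≈ 78.9568, V_5(2) ≈ 168.441. The 5-ball is larger by a factor of 2.133.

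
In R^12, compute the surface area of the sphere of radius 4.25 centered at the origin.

The surface area of an n-ball is 2π^(n/2) r^(n-1) / Γ(n/2). For n=12, r=4.25: 1.30926e+08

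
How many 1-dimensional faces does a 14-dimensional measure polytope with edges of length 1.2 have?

Number of 1-faces = C(14,1) · 2^(14-1) = 14 · 8192 = 114688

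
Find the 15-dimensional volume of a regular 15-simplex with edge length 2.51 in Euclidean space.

Volume = 2.51^15 · √(16/2^15) / 15! ≈ 1.67086e-08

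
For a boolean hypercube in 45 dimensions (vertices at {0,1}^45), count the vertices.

The 45-cube has 2^45 = 35184372088832 vertices.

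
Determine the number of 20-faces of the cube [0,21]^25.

f_20(25-cube) = (25 choose 20) · 2^5 = 1700160.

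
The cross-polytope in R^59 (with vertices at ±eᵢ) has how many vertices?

The 59-dimensional cross-polytope has 2n = 2·59 = 118 vertices.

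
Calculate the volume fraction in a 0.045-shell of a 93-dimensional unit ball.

1 - (1-0.045)^93 ≈ 0.986186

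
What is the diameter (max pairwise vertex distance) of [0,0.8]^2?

The space diagonal of an n-cube of side s is s√n. Here 0.8·√2 ≈ 1.13137.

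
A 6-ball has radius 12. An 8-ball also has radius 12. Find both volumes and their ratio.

V_6(12) ≈ 1.54307e+07. V_8(12) ≈ 1.74517e+09. Ratio V_6/V_8 ≈ 0.008842.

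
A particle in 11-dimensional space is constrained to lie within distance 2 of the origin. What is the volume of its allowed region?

Volume = π^{11/2}·(2)^11/Γ(13/2) = 131072·π^5/10395 ≈ 3858.64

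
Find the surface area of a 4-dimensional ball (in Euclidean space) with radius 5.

The surface area of an n-ball is 2π^(n/2) r^(n-1) / Γ(n/2). For n=4, r=5: 250·π^2 ≈ 2467.4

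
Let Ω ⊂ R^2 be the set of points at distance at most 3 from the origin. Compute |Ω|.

V = 9·π ≈ 28.2743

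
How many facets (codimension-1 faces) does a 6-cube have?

Choose 5 of 6 axes to span the face (C(6,5) = 6 ways), then fix each of the remaining 1 coordinate at one of its two extreme values (2^1 = 2 ways): 6·2 = 12.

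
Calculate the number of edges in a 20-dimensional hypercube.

An n-cube has n·2^(n-1) edges. With n = 20: 20·524288 = 10485760.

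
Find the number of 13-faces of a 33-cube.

Number of 13-faces = C(33,13) · 2^(33-13) = 573166440 · 1048576 = 601008572989440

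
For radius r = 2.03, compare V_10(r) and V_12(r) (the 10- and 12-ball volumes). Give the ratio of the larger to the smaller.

V_10(2.03) ≈ 3030.6, V_12(2.03) ≈ 6539.12. The 12-ball is larger by a factor of 2.158.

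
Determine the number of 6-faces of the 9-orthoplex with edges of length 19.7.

Number of 6-faces = 2^(6+1) · C(9,6+1) = 128 · 36 = 4608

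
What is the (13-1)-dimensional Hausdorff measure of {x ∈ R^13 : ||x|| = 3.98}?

S = n·V_n(r)/r = 13·V_13(3.98)/3.98 (volume-to-surface relation), giving 1.87017e+08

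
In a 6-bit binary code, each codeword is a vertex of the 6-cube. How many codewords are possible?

Each vertex is a binary string of length 6, so there are 2^6 = 64.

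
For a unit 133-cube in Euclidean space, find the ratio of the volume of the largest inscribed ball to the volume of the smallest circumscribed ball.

V_in / V_out = (r_in/r_out)^133 = (1/√133)^133 = 133^(-133/2) ≈ 5.80585e-142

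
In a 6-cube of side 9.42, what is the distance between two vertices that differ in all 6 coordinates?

d = √(9.42² + 9.42² + ... + 9.42²) [6 terms] = √(6·9.42²) = 9.42√6 ≈ 23.0742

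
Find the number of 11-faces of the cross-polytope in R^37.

Each 11-face is the convex hull of 12 vertices, one chosen as ±e_i from each of 12 distinct axes: 2^12·C(37,12) = 7587770351616.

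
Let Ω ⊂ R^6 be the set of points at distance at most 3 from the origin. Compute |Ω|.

The n-ball volume is π^(n/2)·r^n/Γ(n/2+1). With n=6, r=3: V = 243·π^3/2 ≈ 3767.26.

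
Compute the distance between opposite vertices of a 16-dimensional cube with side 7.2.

d = √(7.2² + 7.2² + ... + 7.2²) [16 terms] = √(16·7.2²) = 7.2√16 = 28.8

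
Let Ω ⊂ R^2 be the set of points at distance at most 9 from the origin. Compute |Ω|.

Volume = π^{2/2}·(9)^2/Γ(2) = 81·π ≈ 254.469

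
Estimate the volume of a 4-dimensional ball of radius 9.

V_4(9) = π^(4/2) · (9)^4 / Γ(4/2 + 1) = 6561·π^2/2 ≈ 32377.2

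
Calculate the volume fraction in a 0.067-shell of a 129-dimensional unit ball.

V(inner)/V(outer) = ((1-0.067)/1)^129 ≈ 0.0001302, so the shell fraction is 0.99987.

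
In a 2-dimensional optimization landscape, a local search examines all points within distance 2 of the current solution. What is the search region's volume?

V_2(2) = π^(2/2) · (2)^2 / Γ(2/2 + 1) = 4·π ≈ 12.5664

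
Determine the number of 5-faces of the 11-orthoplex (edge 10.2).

Number of 5-faces = 2^(5+1) · C(11,5+1) = 64 · 462 = 29568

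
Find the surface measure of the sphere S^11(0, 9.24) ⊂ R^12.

S_12(9.24) = 2·π^(12/2)·(9.24)^11 / Γ(12/2) ≈ 6.71645e+11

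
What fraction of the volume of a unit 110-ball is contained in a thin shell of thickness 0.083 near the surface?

Shell fraction = 1 - (1-0.083)^110 ≈ 0.999927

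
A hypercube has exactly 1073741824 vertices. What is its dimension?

The n-cube has 2^n vertices, and 1073741824 = 2^30, so n = 30.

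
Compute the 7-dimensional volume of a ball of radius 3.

The n-ball volume is π^(n/2)·r^n/Γ(n/2+1). With n=7, r=3: V = 11664·π^3/35 ≈ 10333.1.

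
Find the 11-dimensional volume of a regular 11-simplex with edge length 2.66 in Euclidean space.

Volume = 2.66^11 · √(12/2^11) / 11! ≈ 9.04624e-05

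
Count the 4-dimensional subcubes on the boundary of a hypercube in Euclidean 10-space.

Choose 4 of 10 axes to span the face (C(10,4) = 210 ways), then fix each of the remaining 6 coordinates at one of its two extreme values (2^6 = 64 ways): 210·64 = 13440.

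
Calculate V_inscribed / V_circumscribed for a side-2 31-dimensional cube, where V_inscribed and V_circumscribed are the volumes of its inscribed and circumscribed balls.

The radii are 2/2 and 2√31/2, so the volume ratio is (1/√31)^31 = 31^{-31/2} ≈ 7.65409e-24.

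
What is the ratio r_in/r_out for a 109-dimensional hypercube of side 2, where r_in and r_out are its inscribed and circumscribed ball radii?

r_in / r_out = (2/2) / (2√109/2) = 1/√109 ≈ 0.0957826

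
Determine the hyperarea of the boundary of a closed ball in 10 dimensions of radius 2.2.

S_10(2.2) = 2·π^(10/2)·(2.2)^9 / Γ(10/2) ≈ 30787.3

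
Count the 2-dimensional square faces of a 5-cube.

Choose 2 of 5 axes to span the face (C(5,2) = 10 ways), then fix each of the remaining 3 coordinates at one of its two extreme values (2^3 = 8 ways): 10·8 = 80.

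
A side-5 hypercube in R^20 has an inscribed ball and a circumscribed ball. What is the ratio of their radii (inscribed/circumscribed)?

r_in = 5/2 (half the side); r_out = 5√20/2 (half the diagonal). Ratio = 1/√20 ≈ 0.223607.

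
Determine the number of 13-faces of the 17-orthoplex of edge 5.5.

Each 13-face is the convex hull of 14 vertices, one chosen as ±e_i from each of 14 distinct axes: 2^14·C(17,14) = 11141120.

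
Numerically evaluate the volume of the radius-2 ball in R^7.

V = 2048·π^3/105 ≈ 604.77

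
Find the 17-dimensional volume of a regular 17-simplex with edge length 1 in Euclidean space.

For a regular n-simplex with edge a, V = (a^n / n!)·√((n+1)/2^n). With a=1, n=17: V ≈ 3.29468e-17.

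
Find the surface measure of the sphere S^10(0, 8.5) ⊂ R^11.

The surface area of an n-ball is 2π^(n/2) r^(n-1) / Γ(n/2). For n=11, r=8.5: 2015993900449·π^5/15120 ≈ 4.08025e+10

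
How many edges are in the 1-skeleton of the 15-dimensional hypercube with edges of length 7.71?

The 15-cube has n·2^(n-1) = 15·2^14 = 15·16384 = 245760 edges.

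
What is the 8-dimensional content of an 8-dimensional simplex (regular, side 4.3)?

Volume = 4.3^8 · √(9/2^8) / 8! ≈ 0.543536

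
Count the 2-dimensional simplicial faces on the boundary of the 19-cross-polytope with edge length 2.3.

An n-cross-polytope has 2^(k+1)·C(n,k+1) k-faces. Here 2^3·C(19,3) = 8·969 = 7752.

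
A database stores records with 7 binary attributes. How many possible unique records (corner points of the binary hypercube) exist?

The 7-cube has 2^7 = 128 vertices.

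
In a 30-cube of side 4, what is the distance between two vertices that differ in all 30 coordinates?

The space diagonal of an n-cube of side s is s√n. Here 4·√30 ≈ 21.9089.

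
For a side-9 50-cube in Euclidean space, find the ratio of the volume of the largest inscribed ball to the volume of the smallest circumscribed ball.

V_in / V_out = (r_in/r_out)^50 = (1/√50)^50 = 50^(-50/2) ≈ 3.35544e-43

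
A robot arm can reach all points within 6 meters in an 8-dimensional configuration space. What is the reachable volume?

V_8(6) = π^(8/2) · (6)^8 / Γ(8/2 + 1) = 69984·π^4 ≈ 6.81708e+06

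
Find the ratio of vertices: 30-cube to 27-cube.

The 30-cube has 2^30 = 1073741824 vertices. The 27-cube has 2^27 = 134217728 vertices. Ratio: 1073741824/134217728 = 8.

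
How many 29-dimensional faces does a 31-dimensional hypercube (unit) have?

An n-cube has C(n,k)·2^(n-k) k-faces. Here C(31,29)·2^2 = 465·4 = 1860.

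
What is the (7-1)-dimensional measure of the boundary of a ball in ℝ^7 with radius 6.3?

S_7(6.3) = 2·π^(7/2)·(6.3)^6 / Γ(7/2) ≈ 2.06786e+06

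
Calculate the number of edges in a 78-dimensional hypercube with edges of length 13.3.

The 78-cube has n·2^(n-1) = 78·2^77 = 78·151115727451828646838272 = 11787026741242634453385216 edges.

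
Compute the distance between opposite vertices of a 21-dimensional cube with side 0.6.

d = √(0.6² + 0.6² + ... + 0.6²) [21 terms] = √(21·0.6²) = 0.6√21 ≈ 2.74955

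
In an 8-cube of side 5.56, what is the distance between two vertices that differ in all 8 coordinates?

d = √(5.56² + 5.56² + ... + 5.56²) [8 terms] = √(8·5.56²) = 5.56√8 ≈ 15.7261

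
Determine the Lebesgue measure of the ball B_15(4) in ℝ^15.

V_15(4) = π^(15/2) · (4)^15 / Γ(15/2 + 1) = 274877906944·π^7/2027025 ≈ 4.09572e+08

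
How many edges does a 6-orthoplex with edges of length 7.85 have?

Number of 1-faces = 2^(1+1) · C(6,1+1) = 4 · 15 = 60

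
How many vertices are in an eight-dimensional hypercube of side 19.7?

f_0(8-cube) = (8 choose 0) · 2^8 = 256.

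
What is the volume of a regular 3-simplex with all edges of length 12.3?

Volume = (√2/12) · 12.3³ = 219.305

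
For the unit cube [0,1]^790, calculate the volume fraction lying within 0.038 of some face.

The inner cube has side 1-2·0.038 = 0.924 and volume (0.924)^790 ≈ 7.601e-28, so the shell holds 1 - 7.601e-28 of the volume.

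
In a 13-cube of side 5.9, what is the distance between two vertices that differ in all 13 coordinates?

d = √(5.9² + 5.9² + ... + 5.9²) [13 terms] = √(13·5.9²) = 5.9√13 ≈ 21.2728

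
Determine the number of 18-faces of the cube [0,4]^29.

Choose 18 of 29 axes to span the face (C(29,18) = 34597290 ways), then fix each of the remaining 11 coordinates at one of its two extreme values (2^11 = 2048 ways): 34597290·2048 = 70855249920.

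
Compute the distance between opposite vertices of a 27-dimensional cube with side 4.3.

The space diagonal of an n-cube of side s is s√n. Here 4.3·√27 ≈ 22.3435.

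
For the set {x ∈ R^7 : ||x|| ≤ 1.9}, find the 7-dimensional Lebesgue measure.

V_7(1.9) = π^(7/2) · (1.9)^7 / Γ(7/2 + 1) ≈ 422.333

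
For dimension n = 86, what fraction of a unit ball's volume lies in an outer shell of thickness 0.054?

1 - (1-0.054)^86 ≈ 0.991554 ≈ 99.16%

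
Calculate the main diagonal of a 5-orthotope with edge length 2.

d = √(2² + 2² + ... + 2²) [5 terms] = √(5·2²) = 2√5 ≈ 4.47214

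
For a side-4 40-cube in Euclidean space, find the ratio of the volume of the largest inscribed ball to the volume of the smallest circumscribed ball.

The radii are 4/2 and 4√40/2, so the volume ratio is (1/√40)^40 = 40^{-40/2} ≈ 9.09495e-33.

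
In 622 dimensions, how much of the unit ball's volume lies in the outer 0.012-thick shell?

1 - (1-0.012)^622 ≈ 0.999452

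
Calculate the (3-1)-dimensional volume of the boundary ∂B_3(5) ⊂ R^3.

S = n·V_n(r)/r = 3·V_3(5)/5 (volume-to-surface relation), giving 4πr² = 4π·(5)² ≈ 314.159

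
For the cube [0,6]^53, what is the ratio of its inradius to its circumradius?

For an n-cube of any side s, the inradius is s/2 and the circumradius is s√n/2, so the ratio is 1/√53 ≈ 0.137361.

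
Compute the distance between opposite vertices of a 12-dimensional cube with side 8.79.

The space diagonal of an n-cube of side s is s√n. Here 8.79·√12 ≈ 30.4495.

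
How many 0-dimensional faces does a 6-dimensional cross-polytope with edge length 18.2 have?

An n-cross-polytope has 2^(k+1)·C(n,k+1) k-faces. Here 2^1·C(6,1) = 2·6 = 12.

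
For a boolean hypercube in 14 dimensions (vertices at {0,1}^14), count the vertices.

An n-cube has 2^n vertices; for n = 14 that is 2^14 = 16384.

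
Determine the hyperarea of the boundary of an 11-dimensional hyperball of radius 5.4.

S_11(5.4) = 2·π^(11/2)·(5.4)^10 / Γ(11/2) ≈ 4.36953e+08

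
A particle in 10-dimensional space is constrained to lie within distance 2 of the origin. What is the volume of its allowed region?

Volume = π^{10/2}·(2)^10/Γ(6) = 128·π^5/15 ≈ 2611.37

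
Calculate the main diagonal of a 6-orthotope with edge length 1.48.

Diagonal = √6 · 1.48 ≈ 3.62524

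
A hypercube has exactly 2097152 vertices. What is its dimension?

2^n = 2097152 ⇒ n = log_2(2097152) = 21.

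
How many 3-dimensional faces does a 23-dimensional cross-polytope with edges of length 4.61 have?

Each 3-face is the convex hull of 4 vertices, one chosen as ±e_i from each of 4 distinct axes: 2^4·C(23,4) = 141680.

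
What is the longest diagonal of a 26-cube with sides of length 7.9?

Diagonal = √26 · 7.9 ≈ 40.2823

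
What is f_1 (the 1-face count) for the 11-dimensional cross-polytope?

f_1(11-orthoplex) = 2^2 · (11 choose 2) = 220.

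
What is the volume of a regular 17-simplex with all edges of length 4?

V = (4^17 / 17!) · √((17+1) / 2^17) ≈ 5.66021e-07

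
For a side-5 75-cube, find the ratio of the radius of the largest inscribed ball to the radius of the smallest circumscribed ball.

Ratio = (s/2)/(s√75/2) = 75^(-1/2) ≈ 0.11547.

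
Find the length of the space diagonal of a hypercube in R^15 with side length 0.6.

Diagonal = √15 · 0.6 ≈ 2.32379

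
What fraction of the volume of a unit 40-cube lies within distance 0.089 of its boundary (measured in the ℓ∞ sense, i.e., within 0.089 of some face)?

Shell fraction = 1 - (1-0.178)^40 ≈ 0.999607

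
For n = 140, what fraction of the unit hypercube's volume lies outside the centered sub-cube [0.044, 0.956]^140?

The inner cube has side 1-2·0.044 = 0.912 and volume (0.912)^140 ≈ 2.508e-06, so the shell holds 0.9999974923 of the volume.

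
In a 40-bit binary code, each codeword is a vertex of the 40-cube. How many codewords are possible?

An n-cube has 2^n vertices; for n = 40 that is 2^40 = 1099511627776.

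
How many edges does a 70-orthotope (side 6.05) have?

Number of 1-faces = C(70,1)·2^(70-1) = 70·590295810358705651712 = 41320706725109395619840.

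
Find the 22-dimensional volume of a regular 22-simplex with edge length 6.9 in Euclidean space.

V_22 = √(23) · 6.9^22 / (22! · 2^(22/2)) ≈ 5.93536e-06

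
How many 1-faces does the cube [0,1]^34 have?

Number of 1-faces = C(34,1)·2^(34-1) = 34·8589934592 = 292057776128.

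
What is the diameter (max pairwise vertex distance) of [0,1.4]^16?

||(1.4,1.4,...,1.4)|| = √(16)·1.4 = 5.6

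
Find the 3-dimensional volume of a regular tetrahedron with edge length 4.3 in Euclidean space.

Volume = (√2/12) · 4.3³ = 9.36999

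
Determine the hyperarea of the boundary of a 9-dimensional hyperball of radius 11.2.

S = n·V_n(r)/r = 9·V_9(11.2)/11.2 (volume-to-surface relation), giving 7.35029e+09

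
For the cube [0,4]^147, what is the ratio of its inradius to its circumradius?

r_in / r_out = (4/2) / (4√147/2) = 1/√147 ≈ 0.0824786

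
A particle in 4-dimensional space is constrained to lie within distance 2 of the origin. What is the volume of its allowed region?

V = 8·π^2 ≈ 78.9568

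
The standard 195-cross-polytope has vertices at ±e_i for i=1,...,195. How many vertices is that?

The 195-dimensional cross-polytope has 2n = 2·195 = 390 vertices.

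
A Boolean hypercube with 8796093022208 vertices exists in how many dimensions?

Since 2^n = 8796093022208, we have n = 43.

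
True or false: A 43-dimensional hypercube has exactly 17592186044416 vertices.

False. The 43-cube has 2^43 = 8796093022208 vertices.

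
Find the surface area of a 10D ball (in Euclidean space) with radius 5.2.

The surface area of an n-ball is 2π^(n/2) r^(n-1) / Γ(n/2). For n=10, r=5.2: 7.08922e+07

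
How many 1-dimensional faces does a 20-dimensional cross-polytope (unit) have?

Number of 1-faces = 2^(1+1) · C(20,1+1) = 4 · 190 = 760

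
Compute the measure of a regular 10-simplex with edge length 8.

Volume = 8^10 · √(11/2^10) / 10! ≈ 30.6678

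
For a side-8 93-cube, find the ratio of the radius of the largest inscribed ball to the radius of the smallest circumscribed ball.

r_in / r_out = (8/2) / (8√93/2) = 1/√93 ≈ 0.103695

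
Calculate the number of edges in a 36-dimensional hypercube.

The 36-cube has n·2^(n-1) = 36·2^35 = 36·34359738368 = 1236950581248 edges.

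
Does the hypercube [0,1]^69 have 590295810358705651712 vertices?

True. The 69-cube has 2^69 = 590295810358705651712 vertices.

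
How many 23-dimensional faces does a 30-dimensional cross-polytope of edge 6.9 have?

Each 23-face is the convex hull of 24 vertices, one chosen as ±e_i from each of 24 distinct axes: 2^24·C(30,24) = 9961891430400.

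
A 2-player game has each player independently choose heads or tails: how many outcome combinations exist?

An n-cube has 2^n vertices; for n = 2 that is 2^2 = 4.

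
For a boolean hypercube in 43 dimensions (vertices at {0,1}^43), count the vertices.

Each vertex is a binary string of length 43, so there are 2^43 = 8796093022208.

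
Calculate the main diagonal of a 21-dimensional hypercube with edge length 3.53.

d = √(3.53² + 3.53² + ... + 3.53²) [21 terms] = √(21·3.53²) = 3.53√21 ≈ 16.1765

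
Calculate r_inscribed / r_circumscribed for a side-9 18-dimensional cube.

Ratio = (s/2)/(s√18/2) = 18^(-1/2) ≈ 0.235702.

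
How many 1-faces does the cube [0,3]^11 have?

The 11-cube has n·2^(n-1) = 11·2^10 = 11·1024 = 11264 edges.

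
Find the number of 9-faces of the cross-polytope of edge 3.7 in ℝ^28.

Each 9-face is the convex hull of 10 vertices, one chosen as ±e_i from each of 10 distinct axes: 2^10·C(28,10) = 13438064640.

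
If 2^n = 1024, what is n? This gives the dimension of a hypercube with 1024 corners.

The n-cube has 2^n vertices, and 1024 = 2^10, so n = 10.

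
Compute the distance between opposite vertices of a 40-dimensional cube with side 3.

||(3,3,...,3)|| = √(40)·3 ≈ 18.9737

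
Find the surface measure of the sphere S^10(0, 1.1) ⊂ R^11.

S = n·V_n(r)/r = 11·V_11(1.1)/1.1 (volume-to-surface relation), giving 53.7557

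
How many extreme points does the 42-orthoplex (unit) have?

Number of vertices = 2n = 84.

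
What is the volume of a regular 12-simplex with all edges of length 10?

V_12 = √(13) · 10^12 / (12! · 2^(12/2)) ≈ 117.613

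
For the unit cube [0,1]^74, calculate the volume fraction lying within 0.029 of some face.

The inner cube has side 1-2·0.029 = 0.942 and volume (0.942)^74 ≈ 0.01202, so the shell holds 0.987984 of the volume.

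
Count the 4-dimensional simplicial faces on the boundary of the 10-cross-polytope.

An n-cross-polytope has 2^(k+1)·C(n,k+1) k-faces. Here 2^5·C(10,5) = 32·252 = 8064.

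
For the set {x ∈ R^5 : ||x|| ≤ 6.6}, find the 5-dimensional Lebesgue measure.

V_5(6.6) = π^(5/2) · (6.6)^5 / Γ(5/2 + 1) ≈ 65920.1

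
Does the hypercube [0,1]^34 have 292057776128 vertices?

False. The 34-cube has 2^34 = 17179869184 vertices.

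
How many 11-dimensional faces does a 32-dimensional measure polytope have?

An n-cube has C(n,k)·2^(n-k) k-faces. Here C(32,11)·2^21 = 129024480·2097152 = 270583946280960.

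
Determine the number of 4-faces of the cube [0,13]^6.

Choose 4 of 6 axes to span the face (C(6,4) = 15 ways), then fix each of the remaining 2 coordinates at one of its two extreme values (2^2 = 4 ways): 15·4 = 60.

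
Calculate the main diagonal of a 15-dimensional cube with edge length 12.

Diagonal = √15 · 12 ≈ 46.4758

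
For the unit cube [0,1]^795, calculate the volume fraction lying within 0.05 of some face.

1 - (1 - 2·0.05)^795 = 1 - 0.9^795 ≈ 1 - 4.196e-37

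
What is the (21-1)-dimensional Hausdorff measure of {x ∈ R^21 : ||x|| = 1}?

S_21(1) = 2·π^(21/2)·(1)^20 / Γ(21/2) = 2048·π^10/654729075 ≈ 0.292932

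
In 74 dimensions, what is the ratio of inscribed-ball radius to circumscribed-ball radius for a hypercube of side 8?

Ratio = (s/2)/(s√74/2) = 74^(-1/2) ≈ 0.116248.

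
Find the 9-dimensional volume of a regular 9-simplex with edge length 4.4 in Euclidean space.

V = (4.4^9 / 9!) · √((9+1) / 2^9) ≈ 0.238054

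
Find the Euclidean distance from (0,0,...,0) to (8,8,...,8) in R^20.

||(8,8,...,8)|| = √(20)·8 ≈ 35.7771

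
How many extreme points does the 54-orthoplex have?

The 54-dimensional cross-polytope has 2n = 2·54 = 108 vertices.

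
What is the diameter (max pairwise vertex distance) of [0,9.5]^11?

d = √(9.5² + 9.5² + ... + 9.5²) [11 terms] = √(11·9.5²) = 9.5√11 ≈ 31.5079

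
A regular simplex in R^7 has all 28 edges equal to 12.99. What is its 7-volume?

For a regular n-simplex with edge a, V = (a^n / n!)·√((n+1)/2^n). With a=12.99, n=7: V ≈ 3095.8.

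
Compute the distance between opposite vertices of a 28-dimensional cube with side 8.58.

The space diagonal of an n-cube of side s is s√n. Here 8.58·√28 ≈ 45.4011.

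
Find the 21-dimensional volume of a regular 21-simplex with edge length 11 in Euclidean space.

Volume = 11^21 · √(22/2^21) / 21! ≈ 0.469136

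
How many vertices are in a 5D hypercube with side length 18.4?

f_0(5-cube) = (5 choose 0) · 2^5 = 32.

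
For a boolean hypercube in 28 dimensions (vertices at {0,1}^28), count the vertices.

Each vertex is a binary string of length 28, so there are 2^28 = 268435456.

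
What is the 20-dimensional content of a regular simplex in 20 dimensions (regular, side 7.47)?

For a regular n-simplex with edge a, V = (a^n / n!)·√((n+1)/2^n). With a=7.47, n=20: V ≈ 0.00053839.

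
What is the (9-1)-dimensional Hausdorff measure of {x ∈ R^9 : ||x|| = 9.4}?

S_9(9.4) = 2·π^(9/2)·(9.4)^8 / Γ(9/2) ≈ 1.8096e+09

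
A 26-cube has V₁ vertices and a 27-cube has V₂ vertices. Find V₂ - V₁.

V₁ = 2^26 = 67108864. V₂ = 2^27 = 134217728. V₂ - V₁ = 67108864.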